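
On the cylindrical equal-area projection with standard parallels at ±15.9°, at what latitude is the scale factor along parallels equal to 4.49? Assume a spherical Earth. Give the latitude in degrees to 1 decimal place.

77.6°

A cylindrical equal-area projection with standard parallel φ₀ has meridian scale h = cos φ / cos φ₀ and parallel scale k = cos φ₀ / cos φ (so areas are preserved, h·k = 1).
k = cos φ₀ / cos φ = 4.49  ⇒  cos φ = cos 15.9° / 4.49 = 0.2142.
φ = arccos(0.2142) ≈ 77.6°.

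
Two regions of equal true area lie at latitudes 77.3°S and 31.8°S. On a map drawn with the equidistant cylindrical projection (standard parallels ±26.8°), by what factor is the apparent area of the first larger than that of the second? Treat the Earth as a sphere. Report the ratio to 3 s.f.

With standard parallel φ₀ = 26.8°, the equirectangular projection gives x = Rλ cos φ₀, y = Rφ, so h = 1 and k = cos 26.8° / cos φ.
Areal scale at 77.3°: h·k = 1.000 × 4.060 = 4.060.
Areal scale at 31.8°: h·k = 1.000 × 1.050 = 1.050.
Ratio = 4.060/1.050 ≈ 3.87.

3.87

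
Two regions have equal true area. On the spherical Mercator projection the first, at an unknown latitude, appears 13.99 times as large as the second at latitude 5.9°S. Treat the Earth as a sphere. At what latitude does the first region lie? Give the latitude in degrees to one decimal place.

Mercator areal scale is sec²φ, so apparent-area ratio = sec²φ₁ / sec²φ₂ = cos²φ₂ / cos²φ₁.
cos²φ₂ / cos²φ₁ = 13.99  ⇒  cos φ₁ = cos 5.9° / √13.99 = 0.9947/3.740 = 0.2659.
φ₁ = arccos(0.2659) ≈ 74.6°.

74.6°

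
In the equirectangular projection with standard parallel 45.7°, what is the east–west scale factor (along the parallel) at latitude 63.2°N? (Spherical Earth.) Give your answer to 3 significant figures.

1.55

With standard parallel φ₀ = 45.7°, the equirectangular projection gives x = Rλ cos φ₀, y = Rφ, so h = 1 and k = cos 45.7° / cos φ.
k = cos 45.7° / cos 63.2° = 0.6984/0.4509 = 1.549.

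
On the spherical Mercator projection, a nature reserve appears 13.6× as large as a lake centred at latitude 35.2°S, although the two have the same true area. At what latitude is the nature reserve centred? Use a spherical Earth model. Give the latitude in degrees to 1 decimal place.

77.2°

On Mercator, (apparent₁)/(apparent₂) = sec²φ₁ / sec²φ₂ when true areas are equal.
cos²φ₂ / cos²φ₁ = 13.6  ⇒  cos φ₁ = cos 35.2° / √13.6 = 0.8171/3.688 = 0.2216.
φ₁ = arccos(0.2216) ≈ 77.2°.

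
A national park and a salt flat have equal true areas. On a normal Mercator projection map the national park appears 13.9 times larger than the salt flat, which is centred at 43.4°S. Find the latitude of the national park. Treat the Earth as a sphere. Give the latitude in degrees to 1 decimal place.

For equal true areas on Mercator, apparent areas scale as sec²φ, so the ratio is cos²φ₂ / cos²φ₁.
cos²φ₂ / cos²φ₁ = 13.9  ⇒  cos φ₁ = cos 43.4° / √13.9 = 0.7266/3.728 = 0.1949.
φ₁ = arccos(0.1949) ≈ 78.8°.

78.8°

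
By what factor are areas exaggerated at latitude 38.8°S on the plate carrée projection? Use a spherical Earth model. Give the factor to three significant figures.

1.28

Plate carrée maps x = Rλ, y = Rφ. The meridian scale is h = 1 and the parallel scale is k = 1/cos φ = sec φ.
Areal scale = h·k = 1 × sec φ; at 38.8°, h = 1.000, k = 1.283, so h·k = 1.283.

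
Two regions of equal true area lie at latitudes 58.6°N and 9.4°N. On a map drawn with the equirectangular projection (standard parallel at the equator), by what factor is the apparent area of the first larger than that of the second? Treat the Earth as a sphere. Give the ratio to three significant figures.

1.89

For the equirectangular projection with φ₀ = 0 (plate carrée), h = 1 along meridians and k = sec φ along parallels.
Areal scale at 58.6°: h·k = 1.000 × 1.919 = 1.919.
Areal scale at 9.4°: h·k = 1.000 × 1.014 = 1.014.
Ratio = 1.919/1.014 ≈ 1.89.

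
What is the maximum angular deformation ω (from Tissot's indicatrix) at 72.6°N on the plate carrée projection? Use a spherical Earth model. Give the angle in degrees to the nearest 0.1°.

65.3°

In the plate carrée (x = Rλ, y = Rφ), meridians are true-scale (h = 1) and parallels are stretched by k = sec φ.
At 72.6°: h = 1.000, k = 3.344; principal scales a = 3.344, b = 1.000.
sin(ω/2) = (a − b)/(a + b) = 2.344/4.344 = 0.5396, so ω = 2 arcsin(0.5396) ≈ 65.3°.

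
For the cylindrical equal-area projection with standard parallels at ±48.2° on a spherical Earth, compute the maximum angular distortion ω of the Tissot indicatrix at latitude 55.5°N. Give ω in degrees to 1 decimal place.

A cylindrical equal-area projection with standard parallel φ₀ has meridian scale h = cos φ / cos φ₀ and parallel scale k = cos φ₀ / cos φ (so areas are preserved, h·k = 1).
At 55.5°: h = 0.8498, k = 1.177; principal scales a = 1.177, b = 0.8498.
sin(ω/2) = (a − b)/(a + b) = 0.3270/2.027 = 0.1614, so ω = 2 arcsin(0.1614) ≈ 18.6°.

18.6°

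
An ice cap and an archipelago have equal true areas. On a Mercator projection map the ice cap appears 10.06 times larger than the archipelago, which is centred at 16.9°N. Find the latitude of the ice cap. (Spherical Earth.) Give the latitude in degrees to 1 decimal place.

72.4°

On Mercator, (apparent₁)/(apparent₂) = sec²φ₁ / sec²φ₂ when true areas are equal.
cos²φ₂ / cos²φ₁ = 10.06  ⇒  cos φ₁ = cos 16.9° / √10.06 = 0.9568/3.172 = 0.3017.
φ₁ = arccos(0.3017) ≈ 72.4°.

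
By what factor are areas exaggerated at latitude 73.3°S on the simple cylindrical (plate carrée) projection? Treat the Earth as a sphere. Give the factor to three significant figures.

3.48

Plate carrée maps x = Rλ, y = Rφ. The meridian scale is h = 1 and the parallel scale is k = 1/cos φ = sec φ.
Areal scale = h·k = 1 × sec φ; at 73.3°, h = 1.000, k = 3.480, so h·k = 3.480.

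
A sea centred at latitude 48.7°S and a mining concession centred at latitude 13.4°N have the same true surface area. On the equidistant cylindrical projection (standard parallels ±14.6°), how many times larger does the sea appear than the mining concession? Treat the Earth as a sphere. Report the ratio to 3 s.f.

With standard parallel φ₀ = 14.6°, the equirectangular projection gives x = Rλ cos φ₀, y = Rφ, so h = 1 and k = cos 14.6° / cos φ.
Areal scale at 48.7°: h·k = 1.000 × 1.466 = 1.466.
Areal scale at 13.4°: h·k = 1.000 × 0.9948 = 0.9948.
Ratio = 1.466/0.9948 ≈ 1.47.

1.47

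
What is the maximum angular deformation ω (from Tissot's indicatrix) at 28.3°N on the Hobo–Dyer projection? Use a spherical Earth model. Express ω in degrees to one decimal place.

The Hobo–Dyer projection is cylindrical equal-area with φ₀ = 37.5°. A cylindrical equal-area projection with standard parallel φ₀ has meridian scale h = cos φ / cos φ₀ and parallel scale k = cos φ₀ / cos φ (so areas are preserved, h·k = 1).
At 28.3°: h = 1.110, k = 0.9010; principal scales a = 1.110, b = 0.9010.
sin(ω/2) = (a − b)/(a + b) = 0.2088/2.011 = 0.1038, so ω = 2 arcsin(0.1038) ≈ 11.9°.

11.9°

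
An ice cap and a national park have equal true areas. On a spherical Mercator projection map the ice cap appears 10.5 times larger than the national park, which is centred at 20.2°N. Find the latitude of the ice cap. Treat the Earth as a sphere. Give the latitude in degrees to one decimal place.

73.2°

For equal true areas on Mercator, apparent areas scale as sec²φ, so the ratio is cos²φ₂ / cos²φ₁.
cos²φ₂ / cos²φ₁ = 10.5  ⇒  cos φ₁ = cos 20.2° / √10.5 = 0.9385/3.240 = 0.2896.
φ₁ = arccos(0.2896) ≈ 73.2°.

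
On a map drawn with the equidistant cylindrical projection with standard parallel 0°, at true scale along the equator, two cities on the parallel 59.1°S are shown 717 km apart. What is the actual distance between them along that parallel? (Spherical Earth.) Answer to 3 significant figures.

368 km

For the equirectangular projection with φ₀ = 0 (plate carrée), h = 1 along meridians and k = sec φ along parallels.
Along the parallel at 59.1°, map distances are exaggerated by k = sec 59.1° = 1.947.
True distance = 717 / 1.947 = 717 × cos 59.1° ≈ 368 km.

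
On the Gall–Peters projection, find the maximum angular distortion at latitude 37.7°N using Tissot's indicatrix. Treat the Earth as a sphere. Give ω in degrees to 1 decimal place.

12.9°

The Gall–Peters projection is cylindrical equal-area with φ₀ = 45°. Cylindrical equal-area (φ₀ = 45°): h = cos φ / cos 45° along meridians, k = cos 45° / cos φ along parallels; h·k = 1.
At 37.7°: h = 1.119, k = 0.8937; principal scales a = 1.119, b = 0.8937.
sin(ω/2) = (a − b)/(a + b) = 0.2253/2.013 = 0.1119, so ω = 2 arcsin(0.1119) ≈ 12.9°.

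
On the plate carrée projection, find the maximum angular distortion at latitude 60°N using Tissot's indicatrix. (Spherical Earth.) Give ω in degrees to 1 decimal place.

38.9°

Plate carrée maps x = Rλ, y = Rφ. The meridian scale is h = 1 and the parallel scale is k = 1/cos φ = sec φ.
At 60°: h = 1.000, k = 2.000; principal scales a = 2.000, b = 1.000.
sin(ω/2) = (a − b)/(a + b) = 1.0000/3.000 = 0.3333, so ω = 2 arcsin(0.3333) ≈ 38.9°.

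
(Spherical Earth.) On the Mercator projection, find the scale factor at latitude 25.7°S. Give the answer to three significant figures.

For Mercator, h = k = sec φ (a conformal cylindrical projection has a single point scale, 1/cos φ).
k = 1/cos 25.7° = 1/0.9011 = 1.110.

1.11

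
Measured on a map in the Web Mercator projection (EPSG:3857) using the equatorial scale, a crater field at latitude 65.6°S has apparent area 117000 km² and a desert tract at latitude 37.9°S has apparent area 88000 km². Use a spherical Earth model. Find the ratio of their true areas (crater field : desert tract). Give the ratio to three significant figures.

Since Mercator area scale is 1/cos²φ, the true area equals the apparent area multiplied by cos²φ.
True area of crater field: 117000 × cos²(65.6°) = 117000 × 0.1707 = 19970 km².
True area of desert tract: 88000 × cos²(37.9°) = 88000 × 0.6227 = 54790 km².
Ratio = 19970 / 54790 ≈ 0.364.

0.364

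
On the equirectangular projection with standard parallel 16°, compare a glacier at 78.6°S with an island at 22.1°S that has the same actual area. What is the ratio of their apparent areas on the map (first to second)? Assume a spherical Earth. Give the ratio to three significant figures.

4.69

In the equirectangular projection with standard parallel φ₀ = 16° (x = Rλ cos φ₀, y = Rφ), meridians are true-scale (h = 1) and the parallel scale is k = cos φ₀ / cos φ.
Areal scale at 78.6°: h·k = 1.000 × 4.863 = 4.863.
Areal scale at 22.1°: h·k = 1.000 × 1.037 = 1.037.
Ratio = 4.863/1.037 ≈ 4.69.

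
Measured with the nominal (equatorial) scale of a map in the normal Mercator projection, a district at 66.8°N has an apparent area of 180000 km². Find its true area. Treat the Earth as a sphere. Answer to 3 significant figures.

27900 km²

For Mercator, h = k = sec φ (a conformal cylindrical projection has a single point scale, 1/cos φ).
Areal scale = k² = sec²φ = 1/cos²(66.8°) = 1/0.3939² = 6.444.
True area = apparent / (areal scale) = 180000 / 6.444 ≈ 27900 km².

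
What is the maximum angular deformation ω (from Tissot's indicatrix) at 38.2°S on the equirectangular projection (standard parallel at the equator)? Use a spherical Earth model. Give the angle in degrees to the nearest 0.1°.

For the equirectangular projection with φ₀ = 0 (plate carrée), h = 1 along meridians and k = sec φ along parallels.
At 38.2°: h = 1.000, k = 1.272; principal scales a = 1.272, b = 1.000.
sin(ω/2) = (a − b)/(a + b) = 0.2725/2.272 = 0.1199, so ω = 2 arcsin(0.1199) ≈ 13.8°.

13.8°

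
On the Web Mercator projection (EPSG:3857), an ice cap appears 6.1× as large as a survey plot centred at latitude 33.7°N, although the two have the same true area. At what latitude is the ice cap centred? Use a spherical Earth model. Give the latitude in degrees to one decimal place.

70.3°

On Mercator, (apparent₁)/(apparent₂) = sec²φ₁ / sec²φ₂ when true areas are equal.
cos²φ₂ / cos²φ₁ = 6.1  ⇒  cos φ₁ = cos 33.7° / √6.1 = 0.8320/2.470 = 0.3368.
φ₁ = arccos(0.3368) ≈ 70.3°.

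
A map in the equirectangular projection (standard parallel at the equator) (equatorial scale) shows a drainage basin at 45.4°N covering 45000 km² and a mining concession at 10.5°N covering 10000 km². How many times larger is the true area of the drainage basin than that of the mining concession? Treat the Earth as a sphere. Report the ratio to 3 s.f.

3.21

On the plate carrée, areal scale = h·k = 1 × sec φ, so true area = apparent × cos φ.
True area of drainage basin: 45000 × cos(45.4°) = 45000 × 0.7022 = 31600 km².
True area of mining concession: 10000 × cos(10.5°) = 10000 × 0.9833 = 9833 km².
Ratio = 31600 / 9833 ≈ 3.21.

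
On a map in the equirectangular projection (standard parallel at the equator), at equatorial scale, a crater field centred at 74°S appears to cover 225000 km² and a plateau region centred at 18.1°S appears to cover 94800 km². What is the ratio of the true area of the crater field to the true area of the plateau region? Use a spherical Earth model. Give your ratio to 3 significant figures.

On the plate carrée, areal scale = h·k = 1 × sec φ, so true area = apparent × cos φ.
True area of crater field: 225000 × cos(74°) = 225000 × 0.2756 = 62020 km².
True area of plateau region: 94800 × cos(18.1°) = 94800 × 0.9505 = 90110 km².
Ratio = 62020 / 90110 ≈ 0.688.

0.688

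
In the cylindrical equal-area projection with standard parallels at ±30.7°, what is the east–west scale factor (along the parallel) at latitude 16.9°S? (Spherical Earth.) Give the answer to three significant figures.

0.899

Cylindrical equal-area (φ₀ = 30.7°): h = cos φ / cos 30.7° along meridians, k = cos 30.7° / cos φ along parallels; h·k = 1.
k = cos 30.7° / cos 16.9° = 0.8599/0.9568 = 0.8987.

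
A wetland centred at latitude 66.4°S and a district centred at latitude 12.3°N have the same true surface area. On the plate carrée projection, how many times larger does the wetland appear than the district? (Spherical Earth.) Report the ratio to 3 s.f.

2.44

In the plate carrée (x = Rλ, y = Rφ), meridians are true-scale (h = 1) and parallels are stretched by k = sec φ.
Areal scale at 66.4°: h·k = 1.000 × 2.498 = 2.498.
Areal scale at 12.3°: h·k = 1.000 × 1.023 = 1.023.
Ratio = 2.498/1.023 ≈ 2.44.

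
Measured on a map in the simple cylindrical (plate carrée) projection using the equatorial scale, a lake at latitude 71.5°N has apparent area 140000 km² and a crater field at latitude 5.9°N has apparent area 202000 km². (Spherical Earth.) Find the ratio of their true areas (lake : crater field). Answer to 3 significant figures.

0.221

Plate carrée has h = 1 and k = sec φ, giving areal scale sec φ; true area = (apparent area) · cos φ.
True area of lake: 140000 × cos(71.5°) = 140000 × 0.3173 = 44420 km².
True area of crater field: 202000 × cos(5.9°) = 202000 × 0.9947 = 200900 km².
Ratio = 44420 / 200900 ≈ 0.221.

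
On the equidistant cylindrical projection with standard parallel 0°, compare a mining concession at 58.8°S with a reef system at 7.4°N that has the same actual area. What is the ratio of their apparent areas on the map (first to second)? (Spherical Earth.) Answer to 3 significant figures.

Plate carrée maps x = Rλ, y = Rφ. The meridian scale is h = 1 and the parallel scale is k = 1/cos φ = sec φ.
Areal scale at 58.8°: h·k = 1.000 × 1.930 = 1.930.
Areal scale at 7.4°: h·k = 1.000 × 1.008 = 1.008.
Ratio = 1.930/1.008 ≈ 1.91.

1.91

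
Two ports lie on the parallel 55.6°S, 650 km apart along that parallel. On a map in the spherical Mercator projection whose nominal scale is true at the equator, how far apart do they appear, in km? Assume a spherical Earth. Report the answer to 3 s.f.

For Mercator, h = k = sec φ (a conformal cylindrical projection has a single point scale, 1/cos φ).
Along the parallel, k = sec 55.6° = 1/0.5650 = 1.770.
Map distance = 650 × 1.770 ≈ 1150 km.

1150 km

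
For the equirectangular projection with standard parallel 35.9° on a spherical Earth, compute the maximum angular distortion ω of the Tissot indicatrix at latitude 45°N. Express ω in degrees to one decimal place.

7.8°

The equidistant cylindrical projection with φ₀ = 35.9° has h = 1 (meridians true) and k = cos φ₀ / cos φ along parallels.
At 45°: h = 1.000, k = 1.146; principal scales a = 1.146, b = 1.000.
sin(ω/2) = (a − b)/(a + b) = 0.1456/2.146 = 0.06785, so ω = 2 arcsin(0.06785) ≈ 7.8°.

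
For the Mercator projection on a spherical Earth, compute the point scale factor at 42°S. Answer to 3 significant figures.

1.35

Mercator is conformal, so the point scale is isotropic: h = k = sec φ = 1/cos φ.
k = 1/cos 42° = 1/0.7431 = 1.346.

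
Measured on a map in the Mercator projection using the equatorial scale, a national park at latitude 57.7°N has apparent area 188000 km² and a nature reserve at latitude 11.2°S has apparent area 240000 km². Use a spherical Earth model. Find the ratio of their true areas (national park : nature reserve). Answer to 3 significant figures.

Since Mercator area scale is 1/cos²φ, the true area equals the apparent area multiplied by cos²φ.
True area of national park: 188000 × cos²(57.7°) = 188000 × 0.2855 = 53680 km².
True area of nature reserve: 240000 × cos²(11.2°) = 240000 × 0.9623 = 230900 km².
Ratio = 53680 / 230900 ≈ 0.232.

0.232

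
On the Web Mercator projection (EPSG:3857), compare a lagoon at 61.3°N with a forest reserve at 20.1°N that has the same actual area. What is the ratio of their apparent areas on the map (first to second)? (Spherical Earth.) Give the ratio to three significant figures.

On Mercator, area is exaggerated by sec²φ = 1/cos²φ.
At 61.3°: sec²(61.3°) = 1/0.4802² = 4.336.
At 20.1°: sec²(20.1°) = 1/0.9391² = 1.134.
Ratio = 4.336/1.134 = cos²(20.1°)/cos²(61.3°) ≈ 3.82.

3.82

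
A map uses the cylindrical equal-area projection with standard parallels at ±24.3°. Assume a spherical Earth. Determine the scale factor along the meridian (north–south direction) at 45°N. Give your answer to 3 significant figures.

For cylindrical equal-area with standard parallel φ₀, h = cos φ / cos φ₀ and k = cos φ₀ / cos φ, so h·k = 1.
h = cos 45° / cos 24.3° = 0.7071/0.9114 = 0.7758.

0.776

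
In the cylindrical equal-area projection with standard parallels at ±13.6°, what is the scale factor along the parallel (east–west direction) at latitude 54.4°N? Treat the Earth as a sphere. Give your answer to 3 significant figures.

1.67

A cylindrical equal-area projection with standard parallel φ₀ has meridian scale h = cos φ / cos φ₀ and parallel scale k = cos φ₀ / cos φ (so areas are preserved, h·k = 1).
k = cos 13.6° / cos 54.4° = 0.9720/0.5821 = 1.670.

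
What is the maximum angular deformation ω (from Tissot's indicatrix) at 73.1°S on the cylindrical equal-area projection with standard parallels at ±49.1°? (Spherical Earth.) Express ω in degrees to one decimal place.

84.2°

For cylindrical equal-area with standard parallel φ₀, h = cos φ / cos φ₀ and k = cos φ₀ / cos φ, so h·k = 1.
At 73.1°: h = 0.4440, k = 2.252; principal scales a = 2.252, b = 0.4440.
sin(ω/2) = (a − b)/(a + b) = 1.808/2.696 = 0.6707, so ω = 2 arcsin(0.6707) ≈ 84.2°.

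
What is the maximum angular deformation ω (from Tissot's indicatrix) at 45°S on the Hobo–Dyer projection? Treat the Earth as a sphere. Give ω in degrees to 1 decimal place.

Hobo–Dyer is a cylindrical equal-area projection with standard parallels at ±37.5°. Cylindrical equal-area (φ₀ = 37.5°): h = cos φ / cos 37.5° along meridians, k = cos 37.5° / cos φ along parallels; h·k = 1.
At 45°: h = 0.8913, k = 1.122; principal scales a = 1.122, b = 0.8913.
sin(ω/2) = (a − b)/(a + b) = 0.2307/2.013 = 0.1146, so ω = 2 arcsin(0.1146) ≈ 13.2°.

13.2°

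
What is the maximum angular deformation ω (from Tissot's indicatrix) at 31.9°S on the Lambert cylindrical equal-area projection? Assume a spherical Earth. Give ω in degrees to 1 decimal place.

18.7°

The Lambert cylindrical equal-area projection is the cylindrical equal-area projection with its standard parallel at the equator (φ₀ = 0). Cylindrical equal-area (φ₀ = 0°): h = cos φ / cos 0° along meridians, k = cos 0° / cos φ along parallels; h·k = 1.
At 31.9°: h = 0.8490, k = 1.178; principal scales a = 1.178, b = 0.8490.
sin(ω/2) = (a − b)/(a + b) = 0.3289/2.027 = 0.1623, so ω = 2 arcsin(0.1623) ≈ 18.7°.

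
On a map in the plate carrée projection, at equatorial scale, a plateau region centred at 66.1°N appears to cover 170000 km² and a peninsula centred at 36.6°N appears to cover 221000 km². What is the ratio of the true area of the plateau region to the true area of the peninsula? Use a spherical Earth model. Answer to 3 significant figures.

Plate carrée has h = 1 and k = sec φ, giving areal scale sec φ; true area = (apparent area) · cos φ.
True area of plateau region: 170000 × cos(66.1°) = 170000 × 0.4051 = 68870 km².
True area of peninsula: 221000 × cos(36.6°) = 221000 × 0.8028 = 177400 km².
Ratio = 68870 / 177400 ≈ 0.388.

0.388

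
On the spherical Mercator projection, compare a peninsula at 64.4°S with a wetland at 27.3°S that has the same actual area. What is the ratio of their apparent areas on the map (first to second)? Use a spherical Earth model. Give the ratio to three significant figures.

4.23

Mercator areal scale is sec²φ.
At 64.4°: sec²(64.4°) = 1/0.4321² = 5.356.
At 27.3°: sec²(27.3°) = 1/0.8886² = 1.266.
Ratio = 5.356/1.266 = cos²(27.3°)/cos²(64.4°) ≈ 4.23.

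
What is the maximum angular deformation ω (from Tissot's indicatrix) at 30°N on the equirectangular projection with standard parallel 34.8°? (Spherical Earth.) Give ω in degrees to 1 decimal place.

In the equirectangular projection with standard parallel φ₀ = 34.8° (x = Rλ cos φ₀, y = Rφ), meridians are true-scale (h = 1) and the parallel scale is k = cos φ₀ / cos φ.
At 30°: h = 1.000, k = 0.9482; principal scales a = 1.000, b = 0.9482.
sin(ω/2) = (a − b)/(a + b) = 0.05182/1.948 = 0.02660, so ω = 2 arcsin(0.02660) ≈ 3.0°.

3.0°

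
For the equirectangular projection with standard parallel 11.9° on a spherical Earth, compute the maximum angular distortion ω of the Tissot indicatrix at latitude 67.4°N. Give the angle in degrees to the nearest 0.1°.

51.7°

With standard parallel φ₀ = 11.9°, the equirectangular projection gives x = Rλ cos φ₀, y = Rφ, so h = 1 and k = cos 11.9° / cos φ.
At 67.4°: h = 1.000, k = 2.546; principal scales a = 2.546, b = 1.000.
sin(ω/2) = (a − b)/(a + b) = 1.546/3.546 = 0.4360, so ω = 2 arcsin(0.4360) ≈ 51.7°.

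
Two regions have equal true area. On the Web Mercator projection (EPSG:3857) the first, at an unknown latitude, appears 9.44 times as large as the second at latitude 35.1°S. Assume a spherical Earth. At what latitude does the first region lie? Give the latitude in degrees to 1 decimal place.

On Mercator, (apparent₁)/(apparent₂) = sec²φ₁ / sec²φ₂ when true areas are equal.
cos²φ₂ / cos²φ₁ = 9.44  ⇒  cos φ₁ = cos 35.1° / √9.44 = 0.8181/3.072 = 0.2663.
φ₁ = arccos(0.2663) ≈ 74.6°.

74.6°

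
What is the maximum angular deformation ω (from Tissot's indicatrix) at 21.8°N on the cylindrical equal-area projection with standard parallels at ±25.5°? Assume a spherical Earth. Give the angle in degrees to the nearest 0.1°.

3.2°

For cylindrical equal-area with standard parallel φ₀, h = cos φ / cos φ₀ and k = cos φ₀ / cos φ, so h·k = 1.
At 21.8°: h = 1.029, k = 0.9721; principal scales a = 1.029, b = 0.9721.
sin(ω/2) = (a − b)/(a + b) = 0.05659/2.001 = 0.02828, so ω = 2 arcsin(0.02828) ≈ 3.2°.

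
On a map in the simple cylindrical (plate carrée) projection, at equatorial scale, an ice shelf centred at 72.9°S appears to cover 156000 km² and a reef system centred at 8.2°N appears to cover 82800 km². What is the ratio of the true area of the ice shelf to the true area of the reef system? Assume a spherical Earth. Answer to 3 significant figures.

Plate carrée has h = 1 and k = sec φ, giving areal scale sec φ; true area = (apparent area) · cos φ.
True area of ice shelf: 156000 × cos(72.9°) = 156000 × 0.2940 = 45870 km².
True area of reef system: 82800 × cos(8.2°) = 82800 × 0.9898 = 81950 km².
Ratio = 45870 / 81950 ≈ 0.560.

0.560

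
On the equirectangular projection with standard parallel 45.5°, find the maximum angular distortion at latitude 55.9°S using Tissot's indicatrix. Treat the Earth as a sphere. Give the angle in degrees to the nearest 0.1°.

12.8°

With standard parallel φ₀ = 45.5°, the equirectangular projection gives x = Rλ cos φ₀, y = Rφ, so h = 1 and k = cos 45.5° / cos φ.
At 55.9°: h = 1.000, k = 1.250; principal scales a = 1.250, b = 1.000.
sin(ω/2) = (a − b)/(a + b) = 0.2502/2.250 = 0.1112, so ω = 2 arcsin(0.1112) ≈ 12.8°.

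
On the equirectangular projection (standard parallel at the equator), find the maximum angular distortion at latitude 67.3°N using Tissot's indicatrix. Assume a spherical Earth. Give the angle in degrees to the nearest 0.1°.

For the equirectangular projection with φ₀ = 0 (plate carrée), h = 1 along meridians and k = sec φ along parallels.
At 67.3°: h = 1.000, k = 2.591; principal scales a = 2.591, b = 1.000.
sin(ω/2) = (a − b)/(a + b) = 1.591/3.591 = 0.4431, so ω = 2 arcsin(0.4431) ≈ 52.6°.

52.6°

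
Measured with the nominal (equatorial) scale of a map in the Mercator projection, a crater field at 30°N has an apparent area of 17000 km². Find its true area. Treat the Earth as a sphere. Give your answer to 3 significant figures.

12800 km²

The Mercator projection is conformal; its linear scale factor is the same in every direction and equals sec φ = 1/cos φ.
Areal scale = k² = sec²φ = 1/cos²(30°) = 1/0.8660² = 1.333.
True area = apparent / (areal scale) = 17000 / 1.333 ≈ 12800 km².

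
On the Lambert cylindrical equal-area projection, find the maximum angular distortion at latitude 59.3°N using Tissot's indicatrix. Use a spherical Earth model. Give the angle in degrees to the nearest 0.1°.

The Lambert cylindrical equal-area projection is the cylindrical equal-area projection with its standard parallel at the equator (φ₀ = 0). A cylindrical equal-area projection with standard parallel φ₀ has meridian scale h = cos φ / cos φ₀ and parallel scale k = cos φ₀ / cos φ (so areas are preserved, h·k = 1).
At 59.3°: h = 0.5105, k = 1.959; principal scales a = 1.959, b = 0.5105.
sin(ω/2) = (a − b)/(a + b) = 1.448/2.469 = 0.5865, so ω = 2 arcsin(0.5865) ≈ 71.8°.

71.8°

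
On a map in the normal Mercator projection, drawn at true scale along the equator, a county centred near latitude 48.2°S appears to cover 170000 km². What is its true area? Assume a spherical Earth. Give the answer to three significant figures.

75500 km²

For Mercator, h = k = sec φ (a conformal cylindrical projection has a single point scale, 1/cos φ).
Areal scale = k² = sec²φ = 1/cos²(48.2°) = 1/0.6665² = 2.251.
True area = apparent / (areal scale) = 170000 / 2.251 ≈ 75500 km².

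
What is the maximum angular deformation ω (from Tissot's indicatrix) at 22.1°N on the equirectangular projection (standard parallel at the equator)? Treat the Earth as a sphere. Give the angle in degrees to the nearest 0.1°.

4.4°

Plate carrée maps x = Rλ, y = Rφ. The meridian scale is h = 1 and the parallel scale is k = 1/cos φ = sec φ.
At 22.1°: h = 1.000, k = 1.079; principal scales a = 1.079, b = 1.000.
sin(ω/2) = (a − b)/(a + b) = 0.07930/2.079 = 0.03814, so ω = 2 arcsin(0.03814) ≈ 4.4°.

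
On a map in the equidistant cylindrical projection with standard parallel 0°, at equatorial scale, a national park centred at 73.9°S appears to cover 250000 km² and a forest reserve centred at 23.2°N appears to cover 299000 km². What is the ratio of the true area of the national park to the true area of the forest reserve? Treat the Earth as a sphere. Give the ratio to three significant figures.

Plate carrée has h = 1 and k = sec φ, giving areal scale sec φ; true area = (apparent area) · cos φ.
True area of national park: 250000 × cos(73.9°) = 250000 × 0.2773 = 69330 km².
True area of forest reserve: 299000 × cos(23.2°) = 299000 × 0.9191 = 274800 km².
Ratio = 69330 / 274800 ≈ 0.252.

0.252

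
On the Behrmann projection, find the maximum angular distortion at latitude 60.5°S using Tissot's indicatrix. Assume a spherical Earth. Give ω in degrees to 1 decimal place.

61.5°

Behrmann is a cylindrical equal-area projection with standard parallels at ±30°. For cylindrical equal-area with standard parallel φ₀, h = cos φ / cos φ₀ and k = cos φ₀ / cos φ, so h·k = 1.
At 60.5°: h = 0.5686, k = 1.759; principal scales a = 1.759, b = 0.5686.
sin(ω/2) = (a − b)/(a + b) = 1.190/2.327 = 0.5114, so ω = 2 arcsin(0.5114) ≈ 61.5°.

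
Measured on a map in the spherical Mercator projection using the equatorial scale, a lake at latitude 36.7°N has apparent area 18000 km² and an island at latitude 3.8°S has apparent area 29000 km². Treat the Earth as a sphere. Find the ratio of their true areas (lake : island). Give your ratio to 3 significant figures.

Mercator's areal exaggeration is sec²φ; hence true area = (apparent area) · cos²φ.
True area of lake: 18000 × cos²(36.7°) = 18000 × 0.6428 = 11570 km².
True area of island: 29000 × cos²(3.8°) = 29000 × 0.9956 = 28870 km².
Ratio = 11570 / 28870 ≈ 0.401.

0.401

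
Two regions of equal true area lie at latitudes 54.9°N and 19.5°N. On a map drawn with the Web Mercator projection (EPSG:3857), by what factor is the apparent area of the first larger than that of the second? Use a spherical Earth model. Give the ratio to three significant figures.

On Mercator, area is exaggerated by sec²φ = 1/cos²φ.
At 54.9°: sec²(54.9°) = 1/0.5750² = 3.025.
At 19.5°: sec²(19.5°) = 1/0.9426² = 1.125.
Ratio = 3.025/1.125 = cos²(19.5°)/cos²(54.9°) ≈ 2.69.

2.69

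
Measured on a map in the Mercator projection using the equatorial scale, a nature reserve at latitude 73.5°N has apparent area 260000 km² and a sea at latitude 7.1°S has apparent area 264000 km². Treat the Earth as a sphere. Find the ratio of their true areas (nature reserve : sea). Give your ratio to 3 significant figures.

Since Mercator area scale is 1/cos²φ, the true area equals the apparent area multiplied by cos²φ.
True area of nature reserve: 260000 × cos²(73.5°) = 260000 × 0.08066 = 20970 km².
True area of sea: 264000 × cos²(7.1°) = 264000 × 0.9847 = 260000 km².
Ratio = 20970 / 260000 ≈ 0.0807.

0.0807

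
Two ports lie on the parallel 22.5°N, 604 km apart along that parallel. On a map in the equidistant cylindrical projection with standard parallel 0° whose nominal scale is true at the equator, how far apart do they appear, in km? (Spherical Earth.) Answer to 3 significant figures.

For the equirectangular projection with φ₀ = 0 (plate carrée), h = 1 along meridians and k = sec φ along parallels.
Along the parallel, k = sec 22.5° = 1/0.9239 = 1.082.
Map distance = 604 × 1.082 ≈ 654 km.

654 km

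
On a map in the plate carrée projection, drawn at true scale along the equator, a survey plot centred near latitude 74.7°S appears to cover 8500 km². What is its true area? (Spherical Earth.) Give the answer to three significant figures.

2240 km²

In the plate carrée (x = Rλ, y = Rφ), meridians are true-scale (h = 1) and parallels are stretched by k = sec φ.
Areal scale = h·k = 1 × sec φ; at 74.7°, h = 1.000, k = 3.790, so h·k = 3.790.
True area = apparent / (areal scale) = 8500 / 3.790 ≈ 2240 km².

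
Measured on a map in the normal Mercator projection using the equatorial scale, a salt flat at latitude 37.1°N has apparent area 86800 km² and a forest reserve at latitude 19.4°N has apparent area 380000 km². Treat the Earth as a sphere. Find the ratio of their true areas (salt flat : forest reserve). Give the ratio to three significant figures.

0.163

On Mercator the areal scale is sec²φ, so true area = apparent × cos²φ.
True area of salt flat: 86800 × cos²(37.1°) = 86800 × 0.6361 = 55220 km².
True area of forest reserve: 380000 × cos²(19.4°) = 380000 × 0.8897 = 338100 km².
Ratio = 55220 / 338100 ≈ 0.163.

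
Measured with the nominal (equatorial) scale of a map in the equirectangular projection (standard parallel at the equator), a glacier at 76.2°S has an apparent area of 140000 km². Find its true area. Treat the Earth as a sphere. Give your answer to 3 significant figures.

33400 km²

For the equirectangular projection with φ₀ = 0 (plate carrée), h = 1 along meridians and k = sec φ along parallels.
Areal scale = h·k = 1 × sec φ; at 76.2°, h = 1.000, k = 4.192, so h·k = 4.192.
True area = apparent / (areal scale) = 140000 / 4.192 ≈ 33400 km².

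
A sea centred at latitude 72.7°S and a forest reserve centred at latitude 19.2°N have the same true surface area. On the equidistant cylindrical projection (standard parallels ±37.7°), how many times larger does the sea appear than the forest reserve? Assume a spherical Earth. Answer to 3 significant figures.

3.18

The equidistant cylindrical projection with φ₀ = 37.7° has h = 1 (meridians true) and k = cos φ₀ / cos φ along parallels.
Areal scale at 72.7°: h·k = 1.000 × 2.661 = 2.661.
Areal scale at 19.2°: h·k = 1.000 × 0.8378 = 0.8378.
Ratio = 2.661/0.8378 ≈ 3.18.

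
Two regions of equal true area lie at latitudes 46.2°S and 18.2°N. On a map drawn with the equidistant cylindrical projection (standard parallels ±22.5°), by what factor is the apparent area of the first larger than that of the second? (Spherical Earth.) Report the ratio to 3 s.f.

With standard parallel φ₀ = 22.5°, the equirectangular projection gives x = Rλ cos φ₀, y = Rφ, so h = 1 and k = cos 22.5° / cos φ.
Areal scale at 46.2°: h·k = 1.000 × 1.335 = 1.335.
Areal scale at 18.2°: h·k = 1.000 × 0.9725 = 0.9725.
Ratio = 1.335/0.9725 ≈ 1.37.

1.37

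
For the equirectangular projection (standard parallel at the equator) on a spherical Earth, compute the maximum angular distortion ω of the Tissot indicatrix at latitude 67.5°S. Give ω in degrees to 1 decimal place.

53.0°

For the equirectangular projection with φ₀ = 0 (plate carrée), h = 1 along meridians and k = sec φ along parallels.
At 67.5°: h = 1.000, k = 2.613; principal scales a = 2.613, b = 1.000.
sin(ω/2) = (a − b)/(a + b) = 1.613/3.613 = 0.4465, so ω = 2 arcsin(0.4465) ≈ 53.0°.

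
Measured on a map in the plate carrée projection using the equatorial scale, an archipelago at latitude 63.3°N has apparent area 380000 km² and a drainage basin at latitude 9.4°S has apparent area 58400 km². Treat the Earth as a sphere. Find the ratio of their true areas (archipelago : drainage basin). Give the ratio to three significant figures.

On the plate carrée, areal scale = h·k = 1 × sec φ, so true area = apparent × cos φ.
True area of archipelago: 380000 × cos(63.3°) = 380000 × 0.4493 = 170700 km².
True area of drainage basin: 58400 × cos(9.4°) = 58400 × 0.9866 = 57620 km².
Ratio = 170700 / 57620 ≈ 2.96.

2.96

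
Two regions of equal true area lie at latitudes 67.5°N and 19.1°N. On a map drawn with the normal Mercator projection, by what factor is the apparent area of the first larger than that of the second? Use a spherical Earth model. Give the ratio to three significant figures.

6.10

Mercator is conformal with k = sec φ, so areal scale = k² = sec²φ.
At 67.5°: sec²(67.5°) = 1/0.3827² = 6.828.
At 19.1°: sec²(19.1°) = 1/0.9449² = 1.120.
Ratio = 6.828/1.120 = cos²(19.1°)/cos²(67.5°) ≈ 6.10.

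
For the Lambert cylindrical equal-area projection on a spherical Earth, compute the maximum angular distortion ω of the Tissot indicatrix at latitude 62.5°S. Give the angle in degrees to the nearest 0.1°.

80.9°

The Lambert cylindrical equal-area projection is the cylindrical equal-area projection with its standard parallel at the equator (φ₀ = 0). For cylindrical equal-area with standard parallel φ₀, h = cos φ / cos φ₀ and k = cos φ₀ / cos φ, so h·k = 1.
At 62.5°: h = 0.4617, k = 2.166; principal scales a = 2.166, b = 0.4617.
sin(ω/2) = (a − b)/(a + b) = 1.704/2.627 = 0.6485, so ω = 2 arcsin(0.6485) ≈ 80.9°.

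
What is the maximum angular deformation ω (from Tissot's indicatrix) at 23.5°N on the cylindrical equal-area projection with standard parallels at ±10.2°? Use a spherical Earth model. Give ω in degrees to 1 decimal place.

A cylindrical equal-area projection with standard parallel φ₀ has meridian scale h = cos φ / cos φ₀ and parallel scale k = cos φ₀ / cos φ (so areas are preserved, h·k = 1).
At 23.5°: h = 0.9318, k = 1.073; principal scales a = 1.073, b = 0.9318.
sin(ω/2) = (a − b)/(a + b) = 0.1414/2.005 = 0.07053, so ω = 2 arcsin(0.07053) ≈ 8.1°.

8.1°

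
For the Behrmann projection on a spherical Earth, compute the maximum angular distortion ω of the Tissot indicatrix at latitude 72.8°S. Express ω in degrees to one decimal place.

104.6°

The Behrmann projection is cylindrical equal-area with φ₀ = 30°. For cylindrical equal-area with standard parallel φ₀, h = cos φ / cos φ₀ and k = cos φ₀ / cos φ, so h·k = 1.
At 72.8°: h = 0.3415, k = 2.929; principal scales a = 2.929, b = 0.3415.
sin(ω/2) = (a − b)/(a + b) = 2.587/3.270 = 0.7912, so ω = 2 arcsin(0.7912) ≈ 104.6°.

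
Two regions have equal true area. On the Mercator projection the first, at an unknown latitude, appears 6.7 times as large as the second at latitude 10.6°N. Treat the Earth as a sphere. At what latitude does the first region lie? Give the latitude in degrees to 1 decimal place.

For equal true areas on Mercator, apparent areas scale as sec²φ, so the ratio is cos²φ₂ / cos²φ₁.
cos²φ₂ / cos²φ₁ = 6.7  ⇒  cos φ₁ = cos 10.6° / √6.7 = 0.9829/2.588 = 0.3797.
φ₁ = arccos(0.3797) ≈ 67.7°.

67.7°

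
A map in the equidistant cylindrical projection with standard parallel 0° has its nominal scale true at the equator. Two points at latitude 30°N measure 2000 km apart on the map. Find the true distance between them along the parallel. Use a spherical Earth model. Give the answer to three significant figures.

In the plate carrée (x = Rλ, y = Rφ), meridians are true-scale (h = 1) and parallels are stretched by k = sec φ.
Along the parallel at 30°, map distances are exaggerated by k = sec 30° = 1.155.
True distance = 2000 / 1.155 = 2000 × cos 30° ≈ 1730 km.

1730 km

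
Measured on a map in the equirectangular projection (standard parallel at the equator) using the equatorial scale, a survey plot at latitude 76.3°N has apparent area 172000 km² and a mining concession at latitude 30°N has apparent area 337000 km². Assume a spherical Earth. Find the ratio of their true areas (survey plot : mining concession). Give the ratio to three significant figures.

On the plate carrée, areal scale = h·k = 1 × sec φ, so true area = apparent × cos φ.
True area of survey plot: 172000 × cos(76.3°) = 172000 × 0.2368 = 40740 km².
True area of mining concession: 337000 × cos(30°) = 337000 × 0.8660 = 291900 km².
Ratio = 40740 / 291900 ≈ 0.140.

0.140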